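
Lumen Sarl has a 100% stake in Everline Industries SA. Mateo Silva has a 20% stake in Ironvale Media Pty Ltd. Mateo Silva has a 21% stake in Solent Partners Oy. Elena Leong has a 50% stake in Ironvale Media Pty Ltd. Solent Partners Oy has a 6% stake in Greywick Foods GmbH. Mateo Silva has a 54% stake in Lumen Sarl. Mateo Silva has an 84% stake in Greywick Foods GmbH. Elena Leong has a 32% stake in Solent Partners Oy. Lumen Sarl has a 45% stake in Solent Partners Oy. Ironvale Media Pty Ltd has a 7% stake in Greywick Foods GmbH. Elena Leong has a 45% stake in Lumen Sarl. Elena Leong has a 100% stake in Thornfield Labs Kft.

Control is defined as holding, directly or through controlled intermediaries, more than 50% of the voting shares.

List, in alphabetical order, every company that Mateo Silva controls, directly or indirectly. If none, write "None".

Mateo holds 54% of Lumen, so Mateo controls Lumen.
Lumen and Mateo together hold 45% + 21% = 66% of Solent, so Mateo controls Solent.
Solent and Mateo together hold 6% + 84% = 90% of Greywick, so Mateo controls Greywick.
Lumen holds 100% of Everline, so Mateo controls Everline.
No other company's threshold is met.

Everline Industries SA, Greywick Foods GmbH, Lumen Sarl, Solent Partners Oy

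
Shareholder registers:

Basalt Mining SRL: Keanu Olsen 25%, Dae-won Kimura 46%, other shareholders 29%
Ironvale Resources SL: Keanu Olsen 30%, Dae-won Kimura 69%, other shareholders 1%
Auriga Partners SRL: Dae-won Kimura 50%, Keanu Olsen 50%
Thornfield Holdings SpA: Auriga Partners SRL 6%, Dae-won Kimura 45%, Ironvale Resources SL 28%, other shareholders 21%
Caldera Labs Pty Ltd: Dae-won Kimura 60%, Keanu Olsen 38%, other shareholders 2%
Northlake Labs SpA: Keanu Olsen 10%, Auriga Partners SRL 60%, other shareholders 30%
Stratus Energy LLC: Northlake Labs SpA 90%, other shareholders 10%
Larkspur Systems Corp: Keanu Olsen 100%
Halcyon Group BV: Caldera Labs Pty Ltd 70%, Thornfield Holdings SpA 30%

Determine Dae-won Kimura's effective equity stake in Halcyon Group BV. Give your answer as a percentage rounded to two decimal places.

62.20%

Dae-won reaches Halcyon along 4 paths.
Via Caldera: 60% × 70% = 42%.
Via Auriga → Thornfield: 50% × 6% × 30% = 0.9%.
Via Thornfield: 45% × 30% = 13.5%.
Via Ironvale → Thornfield: 69% × 28% × 30% = 5.796%.
Total: 42% + 0.9% + 13.5% + 5.796% = 62.196%.
Rounded: 62.20%.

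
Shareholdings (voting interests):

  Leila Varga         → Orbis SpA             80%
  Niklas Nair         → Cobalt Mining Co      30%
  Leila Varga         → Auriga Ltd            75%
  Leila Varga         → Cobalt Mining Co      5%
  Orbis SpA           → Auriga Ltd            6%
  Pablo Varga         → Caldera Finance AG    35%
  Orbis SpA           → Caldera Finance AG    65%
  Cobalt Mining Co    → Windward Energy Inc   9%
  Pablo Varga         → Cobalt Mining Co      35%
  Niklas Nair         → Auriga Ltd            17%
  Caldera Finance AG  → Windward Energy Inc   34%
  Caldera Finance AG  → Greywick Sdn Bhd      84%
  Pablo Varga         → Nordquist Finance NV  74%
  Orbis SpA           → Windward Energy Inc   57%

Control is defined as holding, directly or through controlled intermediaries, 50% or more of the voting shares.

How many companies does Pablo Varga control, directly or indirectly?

Pablo holds 74% of Nordquist, so Pablo controls Nordquist.
No other company's threshold is met.
Pablo controls 1 company.

1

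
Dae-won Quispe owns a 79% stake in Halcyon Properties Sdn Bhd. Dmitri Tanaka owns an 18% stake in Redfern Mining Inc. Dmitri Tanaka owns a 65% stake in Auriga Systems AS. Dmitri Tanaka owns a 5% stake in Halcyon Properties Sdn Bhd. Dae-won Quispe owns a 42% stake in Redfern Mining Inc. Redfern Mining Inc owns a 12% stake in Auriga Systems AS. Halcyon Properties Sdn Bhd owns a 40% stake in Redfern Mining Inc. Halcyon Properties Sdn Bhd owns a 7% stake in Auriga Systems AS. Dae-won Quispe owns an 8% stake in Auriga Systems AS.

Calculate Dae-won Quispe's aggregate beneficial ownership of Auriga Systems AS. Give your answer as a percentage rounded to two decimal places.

22.36%

Dae-won reaches Auriga along 4 paths.
Via Halcyon: 79% × 7% = 5.53%.
Via Halcyon → Redfern: 79% × 40% × 12% = 3.792%.
Via Redfern: 42% × 12% = 5.04%.
Direct stake: 8% = 8%.
Total: 5.53% + 3.792% + 5.04% + 8% = 22.362%.
Rounded: 22.36%.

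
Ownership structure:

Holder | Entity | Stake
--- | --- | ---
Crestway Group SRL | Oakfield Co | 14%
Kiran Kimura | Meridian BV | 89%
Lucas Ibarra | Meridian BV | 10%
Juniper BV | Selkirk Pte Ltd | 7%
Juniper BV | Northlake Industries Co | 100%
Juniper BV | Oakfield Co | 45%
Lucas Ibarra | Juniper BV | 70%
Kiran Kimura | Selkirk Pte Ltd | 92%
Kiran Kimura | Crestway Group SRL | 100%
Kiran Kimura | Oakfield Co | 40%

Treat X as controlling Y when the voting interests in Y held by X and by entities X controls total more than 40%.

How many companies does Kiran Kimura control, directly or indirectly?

4

Kiran holds 89% of Meridian, so Kiran controls Meridian.
Kiran holds 100% of Crestway, so Kiran controls Crestway.
Kiran and Crestway together hold 40% + 14% = 54% of Oakfield, so Kiran controls Oakfield.
Kiran holds 92% of Selkirk, so Kiran controls Selkirk.
No other company's threshold is met.
Kiran controls 4 companies.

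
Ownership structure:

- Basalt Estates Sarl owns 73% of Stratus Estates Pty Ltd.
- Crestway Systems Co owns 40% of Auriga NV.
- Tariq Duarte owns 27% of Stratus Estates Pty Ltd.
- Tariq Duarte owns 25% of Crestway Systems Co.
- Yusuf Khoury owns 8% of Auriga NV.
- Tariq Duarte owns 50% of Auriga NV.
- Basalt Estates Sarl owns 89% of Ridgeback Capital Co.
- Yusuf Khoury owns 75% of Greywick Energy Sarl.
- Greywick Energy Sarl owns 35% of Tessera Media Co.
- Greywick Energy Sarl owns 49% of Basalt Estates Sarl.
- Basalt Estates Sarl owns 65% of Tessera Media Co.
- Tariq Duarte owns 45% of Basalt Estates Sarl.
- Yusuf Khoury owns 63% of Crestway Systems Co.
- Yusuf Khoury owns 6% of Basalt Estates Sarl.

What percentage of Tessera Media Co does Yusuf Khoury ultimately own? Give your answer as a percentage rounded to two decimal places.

54.04%

Yusuf reaches Tessera along 3 paths.
Via Greywick: 75% × 35% = 26.25%.
Via Basalt: 6% × 65% = 3.9%.
Via Greywick → Basalt: 75% × 49% × 65% = 23.8875%.
Total: 26.25% + 3.9% + 23.8875% = 54.0375%.
Rounded: 54.04%.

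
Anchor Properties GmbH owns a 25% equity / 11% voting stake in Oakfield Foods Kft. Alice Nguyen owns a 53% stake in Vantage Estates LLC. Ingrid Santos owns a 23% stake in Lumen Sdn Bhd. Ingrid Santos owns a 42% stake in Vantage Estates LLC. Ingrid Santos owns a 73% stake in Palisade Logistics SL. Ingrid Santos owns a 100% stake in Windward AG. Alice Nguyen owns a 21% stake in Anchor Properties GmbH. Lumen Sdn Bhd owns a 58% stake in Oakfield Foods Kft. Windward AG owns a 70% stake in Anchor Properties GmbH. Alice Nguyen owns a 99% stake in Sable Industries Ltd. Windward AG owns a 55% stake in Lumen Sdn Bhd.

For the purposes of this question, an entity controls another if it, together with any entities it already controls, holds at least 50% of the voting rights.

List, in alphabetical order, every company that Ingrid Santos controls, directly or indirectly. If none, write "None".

Anchor Properties GmbH, Lumen Sdn Bhd, Oakfield Foods Kft, Palisade Logistics SL, Windward AG

Ingrid holds 100% of Windward, so Ingrid controls Windward.
Windward holds 70% of Anchor, so Ingrid controls Anchor.
Windward and Ingrid together hold 55% + 23% = 78% of Lumen, so Ingrid controls Lumen.
Ingrid holds 73% of Palisade, so Ingrid controls Palisade.
Anchor and Lumen together hold 11% + 58% = 69% of Oakfield, so Ingrid controls Oakfield.
No other company's threshold is met.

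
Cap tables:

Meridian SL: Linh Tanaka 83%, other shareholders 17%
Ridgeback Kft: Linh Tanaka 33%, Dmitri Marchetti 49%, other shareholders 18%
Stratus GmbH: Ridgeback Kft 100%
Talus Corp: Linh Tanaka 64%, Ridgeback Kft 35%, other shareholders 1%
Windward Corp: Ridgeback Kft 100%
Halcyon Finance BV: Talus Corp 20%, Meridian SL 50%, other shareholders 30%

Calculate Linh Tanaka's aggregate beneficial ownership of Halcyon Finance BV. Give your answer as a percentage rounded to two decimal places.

Linh reaches Halcyon along 3 paths.
Via Talus: 64% × 20% = 12.8%.
Via Ridgeback → Talus: 33% × 35% × 20% = 2.31%.
Via Meridian: 83% × 50% = 41.5%.
Total: 12.8% + 2.31% + 41.5% = 56.61%.

56.61%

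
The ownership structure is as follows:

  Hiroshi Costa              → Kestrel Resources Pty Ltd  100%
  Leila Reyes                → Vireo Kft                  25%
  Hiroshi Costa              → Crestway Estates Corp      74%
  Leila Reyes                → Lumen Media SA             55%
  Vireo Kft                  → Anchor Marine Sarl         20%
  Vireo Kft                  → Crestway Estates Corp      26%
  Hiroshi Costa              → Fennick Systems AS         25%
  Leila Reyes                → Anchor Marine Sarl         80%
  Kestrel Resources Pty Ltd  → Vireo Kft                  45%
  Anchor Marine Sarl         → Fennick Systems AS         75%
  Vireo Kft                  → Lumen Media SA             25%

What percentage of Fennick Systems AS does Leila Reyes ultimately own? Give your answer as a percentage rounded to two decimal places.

Leila reaches Fennick along 2 paths.
Via Anchor: 80% × 75% = 60%.
Via Vireo → Anchor: 25% × 20% × 75% = 3.75%.
Total: 60% + 3.75% = 63.75%.

63.75%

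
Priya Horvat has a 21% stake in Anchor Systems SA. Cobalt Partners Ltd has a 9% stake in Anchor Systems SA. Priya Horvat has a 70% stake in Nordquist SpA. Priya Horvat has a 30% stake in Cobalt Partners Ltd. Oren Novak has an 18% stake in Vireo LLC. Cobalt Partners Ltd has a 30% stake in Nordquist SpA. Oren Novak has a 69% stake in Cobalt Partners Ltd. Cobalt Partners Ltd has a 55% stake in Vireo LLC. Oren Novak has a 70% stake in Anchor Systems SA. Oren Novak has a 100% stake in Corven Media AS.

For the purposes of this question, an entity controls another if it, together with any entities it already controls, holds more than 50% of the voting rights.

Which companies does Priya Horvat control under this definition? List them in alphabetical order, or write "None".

Nordquist SpA

Priya holds 70% of Nordquist, so Priya controls Nordquist.
No other company's threshold is met.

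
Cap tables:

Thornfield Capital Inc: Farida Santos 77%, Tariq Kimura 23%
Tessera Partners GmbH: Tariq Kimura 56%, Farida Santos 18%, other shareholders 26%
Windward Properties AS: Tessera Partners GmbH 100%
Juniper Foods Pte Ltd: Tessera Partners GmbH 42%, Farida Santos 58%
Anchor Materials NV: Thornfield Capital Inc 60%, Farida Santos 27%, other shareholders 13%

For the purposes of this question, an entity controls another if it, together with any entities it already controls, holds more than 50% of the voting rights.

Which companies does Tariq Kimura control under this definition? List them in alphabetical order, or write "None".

Tariq holds 56% of Tessera, so Tariq controls Tessera.
Tessera holds 100% of Windward, so Tariq controls Windward.
No other company's threshold is met.

Tessera Partners GmbH, Windward Properties AS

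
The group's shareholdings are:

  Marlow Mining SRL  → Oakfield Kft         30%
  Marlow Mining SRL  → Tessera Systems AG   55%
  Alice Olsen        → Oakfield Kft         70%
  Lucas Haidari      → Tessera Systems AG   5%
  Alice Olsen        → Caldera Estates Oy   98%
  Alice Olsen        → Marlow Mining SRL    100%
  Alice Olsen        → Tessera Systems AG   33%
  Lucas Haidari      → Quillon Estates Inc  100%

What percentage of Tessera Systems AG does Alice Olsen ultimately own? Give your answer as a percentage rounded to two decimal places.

Alice reaches Tessera along 2 paths.
Direct stake: 33% = 33%.
Via Marlow: 100% × 55% = 55%.
Total: 33% + 55% = 88%.
Rounded: 88.00%.

88.00%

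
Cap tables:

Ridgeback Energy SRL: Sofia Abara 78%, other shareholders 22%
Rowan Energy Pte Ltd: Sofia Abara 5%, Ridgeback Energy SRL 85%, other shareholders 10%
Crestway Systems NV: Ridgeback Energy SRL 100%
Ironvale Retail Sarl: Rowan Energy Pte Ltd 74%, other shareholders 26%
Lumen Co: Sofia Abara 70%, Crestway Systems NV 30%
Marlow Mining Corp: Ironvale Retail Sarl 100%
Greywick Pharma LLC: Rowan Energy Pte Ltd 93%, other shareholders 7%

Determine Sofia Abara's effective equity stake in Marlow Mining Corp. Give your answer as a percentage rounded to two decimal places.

52.76%

Sofia reaches Marlow along 2 paths.
Via Rowan → Ironvale: 5% × 74% × 100% = 3.7%.
Via Ridgeback → Rowan → Ironvale: 78% × 85% × 74% × 100% = 49.062%.
Total: 3.7% + 49.062% = 52.762%.
Rounded: 52.76%.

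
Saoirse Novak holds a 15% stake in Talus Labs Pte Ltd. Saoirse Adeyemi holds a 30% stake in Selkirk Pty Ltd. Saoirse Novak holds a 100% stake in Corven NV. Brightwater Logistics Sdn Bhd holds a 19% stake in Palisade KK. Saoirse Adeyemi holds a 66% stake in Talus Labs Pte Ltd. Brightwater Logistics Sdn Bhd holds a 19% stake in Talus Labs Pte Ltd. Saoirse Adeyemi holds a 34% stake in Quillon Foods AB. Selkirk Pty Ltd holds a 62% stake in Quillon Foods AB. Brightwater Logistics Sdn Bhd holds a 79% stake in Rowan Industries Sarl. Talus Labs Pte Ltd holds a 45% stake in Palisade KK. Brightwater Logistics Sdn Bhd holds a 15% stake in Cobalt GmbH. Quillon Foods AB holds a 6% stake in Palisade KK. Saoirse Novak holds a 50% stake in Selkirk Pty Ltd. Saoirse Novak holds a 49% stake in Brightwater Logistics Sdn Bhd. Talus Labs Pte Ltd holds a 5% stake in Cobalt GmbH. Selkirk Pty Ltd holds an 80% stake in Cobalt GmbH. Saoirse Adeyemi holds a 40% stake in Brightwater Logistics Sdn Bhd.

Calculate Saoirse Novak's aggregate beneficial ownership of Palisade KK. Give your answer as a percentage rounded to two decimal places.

Saoirse Novak reaches Palisade along 4 paths.
Via Talus: 15% × 45% = 6.75%.
Via Brightwater → Talus: 49% × 19% × 45% = 4.1895%.
Via Selkirk → Quillon: 50% × 62% × 6% = 1.86%.
Via Brightwater: 49% × 19% = 9.31%.
Total: 6.75% + 4.1895% + 1.86% + 9.31% = 22.1095%.
Rounded: 22.11%.

22.11%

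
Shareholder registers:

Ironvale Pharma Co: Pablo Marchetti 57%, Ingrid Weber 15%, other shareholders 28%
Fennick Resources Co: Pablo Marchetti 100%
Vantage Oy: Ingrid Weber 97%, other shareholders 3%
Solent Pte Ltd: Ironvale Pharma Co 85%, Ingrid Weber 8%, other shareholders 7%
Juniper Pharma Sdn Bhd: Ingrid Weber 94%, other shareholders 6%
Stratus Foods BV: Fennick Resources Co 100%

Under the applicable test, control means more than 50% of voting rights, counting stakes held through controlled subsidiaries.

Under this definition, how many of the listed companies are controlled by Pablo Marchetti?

4

Pablo holds 57% of Ironvale, so Pablo controls Ironvale.
Pablo holds 100% of Fennick, so Pablo controls Fennick.
Ironvale holds 85% of Solent, so Pablo controls Solent.
Fennick holds 100% of Stratus, so Pablo controls Stratus.
No other company's threshold is met.
Pablo controls 4 companies.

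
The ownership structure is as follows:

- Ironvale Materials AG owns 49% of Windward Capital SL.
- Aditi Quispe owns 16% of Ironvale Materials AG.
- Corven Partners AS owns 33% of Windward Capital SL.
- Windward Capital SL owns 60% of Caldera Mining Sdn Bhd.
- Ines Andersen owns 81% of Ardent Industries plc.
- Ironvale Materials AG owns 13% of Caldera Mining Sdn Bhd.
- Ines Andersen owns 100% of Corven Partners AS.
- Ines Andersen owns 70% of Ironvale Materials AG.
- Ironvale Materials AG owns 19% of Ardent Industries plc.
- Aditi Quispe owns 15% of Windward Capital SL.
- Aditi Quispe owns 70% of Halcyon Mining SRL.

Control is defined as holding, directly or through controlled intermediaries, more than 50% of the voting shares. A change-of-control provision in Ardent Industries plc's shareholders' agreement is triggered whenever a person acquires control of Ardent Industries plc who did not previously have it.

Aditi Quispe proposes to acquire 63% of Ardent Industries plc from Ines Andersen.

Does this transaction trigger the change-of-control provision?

Yes

The purchase adds only to Aditi's holdings (Ines's stake shrinks), so Aditi is the only person who could newly come to control Ardent.
Aditi holds 70% of Halcyon, so Aditi controls Halcyon.
Neither Aditi nor any entity Aditi controls holds any voting interest in Ardent.
So before the transaction, Aditi does not control Ardent.
After the purchase, Aditi holds 63% of Ardent directly, and Ines's stake falls to 18%.
Aditi holds 63% of Ardent, so Aditi controls Ardent.
Aditi did not control Ardent before and does after, so the clause is triggered.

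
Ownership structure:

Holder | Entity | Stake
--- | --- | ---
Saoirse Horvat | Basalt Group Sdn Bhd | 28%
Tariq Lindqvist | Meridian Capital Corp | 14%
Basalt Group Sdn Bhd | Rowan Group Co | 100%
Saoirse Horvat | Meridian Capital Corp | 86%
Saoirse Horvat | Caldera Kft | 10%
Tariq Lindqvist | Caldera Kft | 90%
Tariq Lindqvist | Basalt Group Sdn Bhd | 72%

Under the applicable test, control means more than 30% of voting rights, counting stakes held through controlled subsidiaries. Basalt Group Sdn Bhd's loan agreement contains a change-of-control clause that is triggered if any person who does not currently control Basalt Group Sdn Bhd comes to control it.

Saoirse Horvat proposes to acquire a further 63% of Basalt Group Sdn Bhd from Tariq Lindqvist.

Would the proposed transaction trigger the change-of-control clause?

The purchase adds only to Saoirse's holdings (Tariq's stake shrinks), so Saoirse is the only person who could newly come to control Basalt.
Saoirse holds 86% of Meridian, so Saoirse controls Meridian.
In Basalt, Saoirse's side holds only 28%, not > 30%.
So before the transaction, Saoirse does not control Basalt.
After the purchase, Saoirse's direct stake in Basalt rises to 28% + 63% = 91%, and Tariq's stake falls to 9%.
Saoirse holds 91% of Basalt, so Saoirse controls Basalt.
Saoirse did not control Basalt before and does after, so the clause is triggered.

Yes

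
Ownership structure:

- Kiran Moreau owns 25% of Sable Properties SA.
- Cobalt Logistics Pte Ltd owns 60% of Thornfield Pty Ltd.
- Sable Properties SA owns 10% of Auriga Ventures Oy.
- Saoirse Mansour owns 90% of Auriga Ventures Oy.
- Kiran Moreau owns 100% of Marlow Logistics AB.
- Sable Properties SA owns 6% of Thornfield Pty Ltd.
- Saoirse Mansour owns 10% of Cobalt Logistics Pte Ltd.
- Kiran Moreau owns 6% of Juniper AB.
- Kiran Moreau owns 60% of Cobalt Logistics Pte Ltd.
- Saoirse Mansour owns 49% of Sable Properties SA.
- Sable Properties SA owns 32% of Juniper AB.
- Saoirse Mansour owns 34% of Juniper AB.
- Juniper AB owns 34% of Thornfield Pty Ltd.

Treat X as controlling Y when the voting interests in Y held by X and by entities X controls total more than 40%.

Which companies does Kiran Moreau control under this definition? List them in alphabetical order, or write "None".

Kiran holds 60% of Cobalt, so Kiran controls Cobalt.
Cobalt holds 60% of Thornfield, so Kiran controls Thornfield.
Kiran holds 100% of Marlow, so Kiran controls Marlow.
No other company's threshold is met.

Cobalt Logistics Pte Ltd, Marlow Logistics AB, Thornfield Pty Ltd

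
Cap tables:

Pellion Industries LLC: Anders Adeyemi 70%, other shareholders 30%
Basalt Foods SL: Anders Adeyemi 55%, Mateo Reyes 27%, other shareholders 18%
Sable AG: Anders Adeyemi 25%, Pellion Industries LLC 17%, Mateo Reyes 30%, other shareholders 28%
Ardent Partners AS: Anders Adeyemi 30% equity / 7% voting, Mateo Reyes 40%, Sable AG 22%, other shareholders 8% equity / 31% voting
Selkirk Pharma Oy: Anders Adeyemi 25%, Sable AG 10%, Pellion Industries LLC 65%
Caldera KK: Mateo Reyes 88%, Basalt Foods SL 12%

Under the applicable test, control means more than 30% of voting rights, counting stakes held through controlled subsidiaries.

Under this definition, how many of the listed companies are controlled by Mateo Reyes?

2

Mateo holds 40% of Ardent, so Mateo controls Ardent.
Mateo holds 88% of Caldera, so Mateo controls Caldera.
No other company's threshold is met.
Mateo controls 2 companies.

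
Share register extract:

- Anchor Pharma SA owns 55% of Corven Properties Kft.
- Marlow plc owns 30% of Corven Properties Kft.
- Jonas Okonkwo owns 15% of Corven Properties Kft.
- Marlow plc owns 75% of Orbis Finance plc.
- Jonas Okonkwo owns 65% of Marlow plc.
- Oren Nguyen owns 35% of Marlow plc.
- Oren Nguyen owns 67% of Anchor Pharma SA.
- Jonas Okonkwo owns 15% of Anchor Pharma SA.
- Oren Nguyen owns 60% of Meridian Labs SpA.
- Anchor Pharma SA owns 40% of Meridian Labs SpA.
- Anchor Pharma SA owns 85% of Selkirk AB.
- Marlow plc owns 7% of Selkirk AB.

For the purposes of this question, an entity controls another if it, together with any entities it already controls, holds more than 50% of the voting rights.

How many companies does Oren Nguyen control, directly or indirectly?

Oren holds 67% of Anchor, so Oren controls Anchor.
Anchor holds 55% of Corven, so Oren controls Corven.
Anchor holds 85% of Selkirk, so Oren controls Selkirk.
Oren and Anchor together hold 60% + 40% = 100% of Meridian, so Oren controls Meridian.
No other company's threshold is met.
Oren controls 4 companies.

4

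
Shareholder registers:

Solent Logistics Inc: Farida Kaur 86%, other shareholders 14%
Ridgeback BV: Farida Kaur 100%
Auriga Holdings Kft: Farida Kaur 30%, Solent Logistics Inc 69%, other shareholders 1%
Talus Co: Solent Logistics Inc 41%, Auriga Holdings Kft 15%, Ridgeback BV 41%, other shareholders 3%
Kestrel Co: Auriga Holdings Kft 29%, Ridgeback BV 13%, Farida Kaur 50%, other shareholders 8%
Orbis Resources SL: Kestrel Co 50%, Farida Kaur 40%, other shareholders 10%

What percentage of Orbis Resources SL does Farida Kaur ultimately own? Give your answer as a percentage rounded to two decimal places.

Farida reaches Orbis along 5 paths.
Via Auriga → Kestrel: 30% × 29% × 50% = 4.35%.
Via Solent → Auriga → Kestrel: 86% × 69% × 29% × 50% = 8.6043%.
Via Ridgeback → Kestrel: 100% × 13% × 50% = 6.5%.
Via Kestrel: 50% × 50% = 25%.
Direct stake: 40% = 40%.
Total: 4.35% + 8.6043% + 6.5% + 25% + 40% = 84.4543%.
Rounded: 84.45%.

84.45%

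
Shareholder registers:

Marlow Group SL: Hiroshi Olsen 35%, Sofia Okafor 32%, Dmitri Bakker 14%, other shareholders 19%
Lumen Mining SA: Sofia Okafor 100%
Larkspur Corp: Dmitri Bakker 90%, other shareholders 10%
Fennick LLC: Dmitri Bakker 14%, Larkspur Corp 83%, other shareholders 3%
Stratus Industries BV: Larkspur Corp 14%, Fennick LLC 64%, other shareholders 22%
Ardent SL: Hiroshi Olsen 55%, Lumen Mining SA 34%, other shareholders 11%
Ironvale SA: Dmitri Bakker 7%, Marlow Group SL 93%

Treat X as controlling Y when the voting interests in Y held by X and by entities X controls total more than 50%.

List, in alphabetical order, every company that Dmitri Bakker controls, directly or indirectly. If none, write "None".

Fennick LLC, Larkspur Corp, Stratus Industries BV

Dmitri holds 90% of Larkspur, so Dmitri controls Larkspur.
Dmitri and Larkspur together hold 14% + 83% = 97% of Fennick, so Dmitri controls Fennick.
Larkspur and Fennick together hold 14% + 64% = 78% of Stratus, so Dmitri controls Stratus.
No other company's threshold is met.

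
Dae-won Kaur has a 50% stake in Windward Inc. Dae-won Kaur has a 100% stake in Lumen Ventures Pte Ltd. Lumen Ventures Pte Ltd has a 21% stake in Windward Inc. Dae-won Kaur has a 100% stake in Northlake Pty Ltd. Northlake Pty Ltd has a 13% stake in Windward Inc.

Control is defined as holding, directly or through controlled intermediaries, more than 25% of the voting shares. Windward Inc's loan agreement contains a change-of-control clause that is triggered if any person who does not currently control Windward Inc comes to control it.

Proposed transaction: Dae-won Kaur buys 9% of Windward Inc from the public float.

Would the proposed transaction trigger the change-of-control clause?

The purchase changes only Dae-won's holdings, so Dae-won is the only person who could newly come to control Windward.
Dae-won holds 100% of Lumen, so Dae-won controls Lumen.
Dae-won holds 100% of Northlake, so Dae-won controls Northlake.
Dae-won and Lumen and Northlake together hold 50% + 21% + 13% = 84% of Windward, so Dae-won controls Windward.
So Dae-won already controls Windward before the transaction.
After the purchase, Dae-won's direct stake in Windward rises to 50% + 9% = 59%.
Dae-won controlled Windward already, so this is not a new person acquiring control; every other person's position is unchanged or reduced.
No new person acquires control, so the clause is not triggered.

No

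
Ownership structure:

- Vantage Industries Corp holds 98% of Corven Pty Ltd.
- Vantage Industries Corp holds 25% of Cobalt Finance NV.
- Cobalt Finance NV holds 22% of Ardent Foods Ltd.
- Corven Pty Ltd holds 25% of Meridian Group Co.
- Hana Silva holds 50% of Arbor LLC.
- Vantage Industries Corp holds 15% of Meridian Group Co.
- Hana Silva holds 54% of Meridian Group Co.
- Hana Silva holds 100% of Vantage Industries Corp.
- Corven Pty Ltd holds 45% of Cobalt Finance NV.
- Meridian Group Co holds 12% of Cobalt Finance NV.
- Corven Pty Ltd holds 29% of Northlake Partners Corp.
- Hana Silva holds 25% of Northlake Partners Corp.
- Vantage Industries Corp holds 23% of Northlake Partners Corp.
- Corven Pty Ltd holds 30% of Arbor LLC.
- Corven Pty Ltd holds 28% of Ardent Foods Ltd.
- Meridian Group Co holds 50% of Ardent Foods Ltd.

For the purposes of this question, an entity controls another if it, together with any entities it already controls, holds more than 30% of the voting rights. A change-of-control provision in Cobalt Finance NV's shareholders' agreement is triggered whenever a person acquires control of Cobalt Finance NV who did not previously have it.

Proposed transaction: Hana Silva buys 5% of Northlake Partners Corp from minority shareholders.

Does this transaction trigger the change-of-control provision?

The purchase changes only Hana's holdings, so Hana is the only person who could newly come to control Cobalt.
Hana holds 100% of Vantage, so Hana controls Vantage.
Vantage holds 98% of Corven, so Hana controls Corven.
Corven and Hana and Vantage together hold 25% + 54% + 15% = 94% of Meridian, so Hana controls Meridian.
Meridian and Vantage and Corven together hold 12% + 25% + 45% = 82% of Cobalt, so Hana controls Cobalt.
So Hana already controls Cobalt before the transaction.
After the purchase, Hana's direct stake in Northlake rises to 25% + 5% = 30%.
Hana controlled Cobalt already, so this is not a new person acquiring control; every other person's position is unchanged or reduced.
No new person acquires control, so the clause is not triggered.

No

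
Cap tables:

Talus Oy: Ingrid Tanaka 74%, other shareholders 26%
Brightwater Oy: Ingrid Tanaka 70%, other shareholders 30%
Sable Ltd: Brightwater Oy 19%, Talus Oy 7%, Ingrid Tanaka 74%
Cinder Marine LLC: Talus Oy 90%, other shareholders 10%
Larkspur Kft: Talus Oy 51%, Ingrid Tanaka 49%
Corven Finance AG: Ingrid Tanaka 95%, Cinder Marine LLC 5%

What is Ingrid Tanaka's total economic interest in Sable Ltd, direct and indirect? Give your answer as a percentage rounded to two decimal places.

Ingrid reaches Sable along 3 paths.
Via Brightwater: 70% × 19% = 13.3%.
Via Talus: 74% × 7% = 5.18%.
Direct stake: 74% = 74%.
Total: 13.3% + 5.18% + 74% = 92.48%.

92.48%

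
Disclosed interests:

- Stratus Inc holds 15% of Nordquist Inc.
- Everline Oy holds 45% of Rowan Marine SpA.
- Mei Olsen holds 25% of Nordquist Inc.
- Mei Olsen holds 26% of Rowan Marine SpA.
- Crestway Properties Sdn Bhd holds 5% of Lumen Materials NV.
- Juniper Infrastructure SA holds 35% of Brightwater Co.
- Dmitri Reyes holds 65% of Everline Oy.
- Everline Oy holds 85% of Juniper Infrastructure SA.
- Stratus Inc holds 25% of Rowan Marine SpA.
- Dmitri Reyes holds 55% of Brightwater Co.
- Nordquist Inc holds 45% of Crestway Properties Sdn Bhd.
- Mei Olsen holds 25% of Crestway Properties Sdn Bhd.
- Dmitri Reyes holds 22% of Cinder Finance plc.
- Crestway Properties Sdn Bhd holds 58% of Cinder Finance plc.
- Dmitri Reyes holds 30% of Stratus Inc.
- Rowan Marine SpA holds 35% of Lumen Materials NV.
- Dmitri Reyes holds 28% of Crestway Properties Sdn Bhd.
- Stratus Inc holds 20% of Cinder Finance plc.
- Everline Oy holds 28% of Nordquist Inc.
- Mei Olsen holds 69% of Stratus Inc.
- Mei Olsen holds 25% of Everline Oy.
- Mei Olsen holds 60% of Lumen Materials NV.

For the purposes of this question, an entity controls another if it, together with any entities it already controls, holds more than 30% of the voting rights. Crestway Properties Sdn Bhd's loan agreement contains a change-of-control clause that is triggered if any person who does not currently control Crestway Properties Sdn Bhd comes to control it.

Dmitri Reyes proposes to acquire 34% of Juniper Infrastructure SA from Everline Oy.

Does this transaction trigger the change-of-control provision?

No

The purchase adds only to Dmitri's holdings (Everline's stake shrinks), so Dmitri is the only person who could newly come to control Crestway.
Dmitri holds 65% of Everline, so Dmitri controls Everline.
Everline holds 45% of Rowan, so Dmitri controls Rowan.
Everline holds 85% of Juniper, so Dmitri controls Juniper.
Rowan holds 35% of Lumen, so Dmitri controls Lumen.
Juniper and Dmitri together hold 35% + 55% = 90% of Brightwater, so Dmitri controls Brightwater.
In Crestway, Dmitri's side holds only 28%, not > 30%.
So before the transaction, Dmitri does not control Crestway.
After the purchase, Dmitri holds 34% of Juniper directly, and Everline's stake falls to 51%.
Everline and Dmitri together hold 51% + 34% = 85% of Juniper, so Dmitri controls Juniper.
After the transaction, Dmitri's side holds 28% of Crestway, not > 30%, so Dmitri still does not control Crestway.
No new person acquires control, so the clause is not triggered.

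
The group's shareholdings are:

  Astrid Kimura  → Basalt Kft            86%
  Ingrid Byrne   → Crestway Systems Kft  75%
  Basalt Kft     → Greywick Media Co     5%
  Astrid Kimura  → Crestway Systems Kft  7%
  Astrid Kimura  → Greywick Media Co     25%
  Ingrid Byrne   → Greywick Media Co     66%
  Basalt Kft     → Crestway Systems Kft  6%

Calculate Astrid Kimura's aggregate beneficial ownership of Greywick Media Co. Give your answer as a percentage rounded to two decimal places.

29.30%

Astrid reaches Greywick along 2 paths.
Direct stake: 25% = 25%.
Via Basalt: 86% × 5% = 4.3%.
Total: 25% + 4.3% = 29.3%.
Rounded: 29.30%.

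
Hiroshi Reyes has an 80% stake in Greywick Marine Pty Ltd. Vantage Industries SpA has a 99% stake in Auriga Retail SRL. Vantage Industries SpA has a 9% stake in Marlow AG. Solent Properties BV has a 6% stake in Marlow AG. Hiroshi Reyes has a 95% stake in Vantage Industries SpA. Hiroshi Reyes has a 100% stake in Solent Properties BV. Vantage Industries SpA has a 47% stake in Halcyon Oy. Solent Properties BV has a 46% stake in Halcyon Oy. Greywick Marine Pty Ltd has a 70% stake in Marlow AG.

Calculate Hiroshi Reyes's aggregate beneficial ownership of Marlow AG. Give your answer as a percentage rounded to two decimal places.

70.55%

Hiroshi reaches Marlow along 3 paths.
Via Greywick: 80% × 70% = 56%.
Via Solent: 100% × 6% = 6%.
Via Vantage: 95% × 9% = 8.55%.
Total: 56% + 6% + 8.55% = 70.55%.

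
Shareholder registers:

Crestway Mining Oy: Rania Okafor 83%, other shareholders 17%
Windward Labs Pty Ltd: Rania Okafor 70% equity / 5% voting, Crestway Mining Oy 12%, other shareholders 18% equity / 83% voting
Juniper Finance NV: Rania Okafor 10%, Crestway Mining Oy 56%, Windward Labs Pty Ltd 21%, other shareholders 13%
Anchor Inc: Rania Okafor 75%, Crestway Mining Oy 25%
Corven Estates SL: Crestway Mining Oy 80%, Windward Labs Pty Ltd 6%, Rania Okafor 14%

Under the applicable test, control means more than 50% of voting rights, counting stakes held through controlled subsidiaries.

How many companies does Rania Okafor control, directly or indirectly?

4

Rania holds 83% of Crestway, so Rania controls Crestway.
Rania and Crestway together hold 10% + 56% = 66% of Juniper, so Rania controls Juniper.
Rania and Crestway together hold 75% + 25% = 100% of Anchor, so Rania controls Anchor.
Crestway and Rania together hold 80% + 14% = 94% of Corven, so Rania controls Corven.
No other company's threshold is met.
Rania controls 4 companies.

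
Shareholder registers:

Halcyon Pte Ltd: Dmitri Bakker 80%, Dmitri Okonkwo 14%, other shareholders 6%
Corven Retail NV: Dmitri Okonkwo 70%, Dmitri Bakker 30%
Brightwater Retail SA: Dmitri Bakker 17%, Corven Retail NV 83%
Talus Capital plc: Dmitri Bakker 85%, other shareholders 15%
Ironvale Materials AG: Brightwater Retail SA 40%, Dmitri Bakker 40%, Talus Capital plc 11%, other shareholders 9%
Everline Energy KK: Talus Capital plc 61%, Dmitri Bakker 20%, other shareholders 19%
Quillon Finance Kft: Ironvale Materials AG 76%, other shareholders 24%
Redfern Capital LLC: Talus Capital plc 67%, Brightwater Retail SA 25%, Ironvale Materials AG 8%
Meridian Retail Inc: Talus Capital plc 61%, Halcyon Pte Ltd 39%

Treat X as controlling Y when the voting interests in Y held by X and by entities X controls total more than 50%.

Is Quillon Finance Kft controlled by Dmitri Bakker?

Dmitri Bakker holds 85% of Talus, so Dmitri Bakker controls Talus.
Dmitri Bakker and Talus together hold 40% + 11% = 51% of Ironvale, so Dmitri Bakker controls Ironvale.
Ironvale holds 76% of Quillon, so Dmitri Bakker controls Quillon.

Yes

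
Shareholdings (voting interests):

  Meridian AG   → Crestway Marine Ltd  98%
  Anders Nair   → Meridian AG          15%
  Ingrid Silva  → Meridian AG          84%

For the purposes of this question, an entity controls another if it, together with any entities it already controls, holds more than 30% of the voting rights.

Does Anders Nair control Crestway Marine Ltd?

No

Anders's largest direct stake is 15% in Meridian, which does not meet the threshold, so Anders controls no company.
Neither Anders nor any entity Anders controls holds any voting interest in Crestway.
So Anders does not control Crestway.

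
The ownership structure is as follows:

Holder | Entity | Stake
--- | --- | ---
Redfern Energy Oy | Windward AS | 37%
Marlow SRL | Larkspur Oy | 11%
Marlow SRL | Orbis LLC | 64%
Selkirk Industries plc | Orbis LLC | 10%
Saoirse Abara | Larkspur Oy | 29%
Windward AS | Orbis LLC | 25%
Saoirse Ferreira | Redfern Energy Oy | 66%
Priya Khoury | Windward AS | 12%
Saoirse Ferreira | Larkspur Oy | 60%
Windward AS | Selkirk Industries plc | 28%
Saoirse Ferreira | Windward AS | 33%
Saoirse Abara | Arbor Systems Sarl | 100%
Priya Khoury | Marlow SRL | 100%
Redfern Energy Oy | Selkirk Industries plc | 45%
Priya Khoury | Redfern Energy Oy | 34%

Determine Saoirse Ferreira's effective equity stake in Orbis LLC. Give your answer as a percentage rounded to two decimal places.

18.93%

Saoirse Ferreira reaches Orbis along 5 paths.
Via Windward → Selkirk: 33% × 28% × 10% = 0.924%.
Via Redfern → Windward → Selkirk: 66% × 37% × 28% × 10% = 0.68376%.
Via Redfern → Selkirk: 66% × 45% × 10% = 2.97%.
Via Windward: 33% × 25% = 8.25%.
Via Redfern → Windward: 66% × 37% × 25% = 6.105%.
Total: 0.924% + 0.68376% + 2.97% + 8.25% + 6.105% = 18.93276%.
Rounded: 18.93%.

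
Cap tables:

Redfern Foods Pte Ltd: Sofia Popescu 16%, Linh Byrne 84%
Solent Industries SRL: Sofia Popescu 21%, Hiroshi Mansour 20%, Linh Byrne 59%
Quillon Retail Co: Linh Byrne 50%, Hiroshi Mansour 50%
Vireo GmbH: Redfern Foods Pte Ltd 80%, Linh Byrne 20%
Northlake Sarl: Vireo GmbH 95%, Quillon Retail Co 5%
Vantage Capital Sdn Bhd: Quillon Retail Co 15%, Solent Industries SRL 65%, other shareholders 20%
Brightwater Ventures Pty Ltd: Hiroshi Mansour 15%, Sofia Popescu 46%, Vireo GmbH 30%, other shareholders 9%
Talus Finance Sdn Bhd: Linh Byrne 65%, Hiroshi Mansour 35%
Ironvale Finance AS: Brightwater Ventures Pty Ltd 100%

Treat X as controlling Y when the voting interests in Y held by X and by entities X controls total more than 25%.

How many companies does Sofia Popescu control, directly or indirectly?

2

Sofia holds 46% of Brightwater, so Sofia controls Brightwater.
Brightwater holds 100% of Ironvale, so Sofia controls Ironvale.
No other company's threshold is met.
Sofia controls 2 companies.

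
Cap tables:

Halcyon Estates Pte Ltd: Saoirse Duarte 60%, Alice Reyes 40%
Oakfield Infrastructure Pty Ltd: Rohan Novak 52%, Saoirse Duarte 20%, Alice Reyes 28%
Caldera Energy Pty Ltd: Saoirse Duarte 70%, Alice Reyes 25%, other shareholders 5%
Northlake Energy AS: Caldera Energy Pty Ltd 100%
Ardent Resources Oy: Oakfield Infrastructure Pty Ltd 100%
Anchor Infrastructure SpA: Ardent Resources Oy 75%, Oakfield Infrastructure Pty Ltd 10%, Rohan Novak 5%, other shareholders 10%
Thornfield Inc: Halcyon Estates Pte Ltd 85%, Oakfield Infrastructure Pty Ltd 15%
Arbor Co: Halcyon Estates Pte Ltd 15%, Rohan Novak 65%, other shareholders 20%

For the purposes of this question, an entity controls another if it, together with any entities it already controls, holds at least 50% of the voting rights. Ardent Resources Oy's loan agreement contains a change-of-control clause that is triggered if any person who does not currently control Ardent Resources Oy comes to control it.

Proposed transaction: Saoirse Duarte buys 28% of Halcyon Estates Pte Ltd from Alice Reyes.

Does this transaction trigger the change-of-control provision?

No

The purchase adds only to Saoirse's holdings (Alice's stake shrinks), so Saoirse is the only person who could newly come to control Ardent.
Saoirse holds 60% of Halcyon, so Saoirse controls Halcyon.
Saoirse holds 70% of Caldera, so Saoirse controls Caldera.
Caldera holds 100% of Northlake, so Saoirse controls Northlake.
Halcyon holds 85% of Thornfield, so Saoirse controls Thornfield.
Neither Saoirse nor any entity Saoirse controls holds any voting interest in Ardent.
So before the transaction, Saoirse does not control Ardent.
After the purchase, Saoirse's direct stake in Halcyon rises to 60% + 28% = 88%, and Alice's stake falls to 12%.
Saoirse holds 88% of Halcyon, so Saoirse controls Halcyon.
After the transaction, neither Saoirse nor any entity Saoirse controls holds a voting interest in Ardent, so Saoirse still does not control it.
No new person acquires control, so the clause is not triggered.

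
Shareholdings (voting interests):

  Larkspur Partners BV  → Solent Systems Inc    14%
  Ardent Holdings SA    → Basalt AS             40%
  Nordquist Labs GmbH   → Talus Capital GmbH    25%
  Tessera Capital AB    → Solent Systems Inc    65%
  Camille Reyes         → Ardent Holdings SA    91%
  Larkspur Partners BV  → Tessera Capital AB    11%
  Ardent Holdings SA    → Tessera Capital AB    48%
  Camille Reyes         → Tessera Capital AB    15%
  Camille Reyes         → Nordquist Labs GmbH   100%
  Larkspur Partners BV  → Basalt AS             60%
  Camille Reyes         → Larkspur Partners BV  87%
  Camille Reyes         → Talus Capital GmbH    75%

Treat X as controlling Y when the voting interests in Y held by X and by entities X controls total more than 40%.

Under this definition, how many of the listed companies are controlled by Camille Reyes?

7

Camille holds 87% of Larkspur, so Camille controls Larkspur.
Camille holds 91% of Ardent, so Camille controls Ardent.
Camille holds 100% of Nordquist, so Camille controls Nordquist.
Nordquist and Camille together hold 25% + 75% = 100% of Talus, so Camille controls Talus.
Larkspur and Camille and Ardent together hold 11% + 15% + 48% = 74% of Tessera, so Camille controls Tessera.
Larkspur and Ardent together hold 60% + 40% = 100% of Basalt, so Camille controls Basalt.
Larkspur and Tessera together hold 14% + 65% = 79% of Solent, so Camille controls Solent.
Camille controls 7 companies.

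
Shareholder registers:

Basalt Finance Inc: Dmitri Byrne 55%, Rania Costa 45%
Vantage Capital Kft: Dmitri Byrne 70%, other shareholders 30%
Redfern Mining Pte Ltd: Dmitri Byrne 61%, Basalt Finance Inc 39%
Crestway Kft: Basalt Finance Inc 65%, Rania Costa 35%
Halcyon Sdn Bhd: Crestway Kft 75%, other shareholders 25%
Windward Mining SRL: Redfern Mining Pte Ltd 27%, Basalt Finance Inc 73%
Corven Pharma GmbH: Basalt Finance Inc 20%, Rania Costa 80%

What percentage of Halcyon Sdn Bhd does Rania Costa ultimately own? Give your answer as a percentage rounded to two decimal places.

Rania reaches Halcyon along 2 paths.
Via Basalt → Crestway: 45% × 65% × 75% = 21.9375%.
Via Crestway: 35% × 75% = 26.25%.
Total: 21.9375% + 26.25% = 48.1875%.
Rounded: 48.19%.

48.19%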